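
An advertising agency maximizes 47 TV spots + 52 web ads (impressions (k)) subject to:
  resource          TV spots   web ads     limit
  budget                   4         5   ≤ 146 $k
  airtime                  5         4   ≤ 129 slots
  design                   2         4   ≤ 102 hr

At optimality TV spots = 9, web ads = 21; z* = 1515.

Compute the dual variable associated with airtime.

7

At the optimum: budget uses 141 of 146 (slack = 5); airtime uses 129 of 129 (binding); design uses 102 of 102 (binding).
Since budget is not tight, its dual is 0.
Dual feasibility on the basic columns requires 5·y_airtime + 2·y_design = 47, 4·y_airtime + 4·y_design = 52.
Solving: y_airtime = 7, y_design = 6.
Shadow price of airtime = 7.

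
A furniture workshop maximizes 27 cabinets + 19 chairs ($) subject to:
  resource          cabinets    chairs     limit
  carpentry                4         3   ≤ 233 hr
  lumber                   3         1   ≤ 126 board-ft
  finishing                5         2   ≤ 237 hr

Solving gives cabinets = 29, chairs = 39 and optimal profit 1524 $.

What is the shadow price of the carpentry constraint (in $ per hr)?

Check each constraint at x*: carpentry 233/233 (tight); lumber 126/126 (tight); finishing 223/237 (slack 14).
By complementary slackness, y = 0 for the non-binding constraint.
Dual feasibility on the basic columns requires 4·y_carpentry + 3·y_lumber = 27, 3·y_carpentry + 1·y_lumber = 19.
→ y_carpentry = 6 and y_lumber = 1.
Shadow price of carpentry = 6.

6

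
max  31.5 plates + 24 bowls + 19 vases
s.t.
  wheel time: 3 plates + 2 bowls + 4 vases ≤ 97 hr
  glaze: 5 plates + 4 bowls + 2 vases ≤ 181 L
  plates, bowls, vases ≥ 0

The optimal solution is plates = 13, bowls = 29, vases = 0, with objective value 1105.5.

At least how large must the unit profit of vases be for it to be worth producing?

Check each constraint at x*: wheel time 97/97 (tight); glaze 181/181 (tight).
Dual feasibility on the basic columns requires 3·y_wheel time + 5·y_glaze = 31.5, 2·y_wheel time + 4·y_glaze = 24.
This yields shadow prices y_wheel time = 3, y_glaze = 4.5.
vases enters the basis when its profit ≥ yᵀa₃ = 3·4 + 4.5·2 = 21.

21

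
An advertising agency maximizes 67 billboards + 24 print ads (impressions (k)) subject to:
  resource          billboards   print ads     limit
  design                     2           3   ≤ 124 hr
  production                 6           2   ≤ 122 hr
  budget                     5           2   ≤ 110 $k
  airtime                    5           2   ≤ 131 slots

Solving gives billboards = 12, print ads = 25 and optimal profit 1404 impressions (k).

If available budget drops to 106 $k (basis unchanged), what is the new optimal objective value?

At the optimum: design uses 99 of 124 (slack = 25); production uses 122 of 122 (binding); budget uses 110 of 110 (binding); airtime uses 110 of 131 (slack = 21).
Since design, airtime are not tight, their duals are 0.
Dual feasibility on the basic columns requires 6·y_production + 5·y_budget = 67, 2·y_production + 2·y_budget = 24.
→ y_production = 7 and y_budget = 5.
Δz = y_budget·Δb = 5 × (-4) = -20, so new z* = 1404 − 20 = 1384.

1384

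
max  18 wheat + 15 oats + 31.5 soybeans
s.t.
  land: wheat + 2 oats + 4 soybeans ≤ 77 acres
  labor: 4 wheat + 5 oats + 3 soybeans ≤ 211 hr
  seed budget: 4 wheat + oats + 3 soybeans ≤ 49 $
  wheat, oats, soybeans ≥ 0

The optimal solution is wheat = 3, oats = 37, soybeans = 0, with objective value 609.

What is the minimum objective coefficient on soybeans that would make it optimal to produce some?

Check each constraint at x*: land 77/77 (tight); labor 197/211 (slack 14); seed budget 49/49 (tight).
By complementary slackness, y = 0 for the non-binding constraint.
The binding rows give the dual system: 1·y_land + 4·y_seed budget = 18 and 2·y_land + 1·y_seed budget = 15.
This yields shadow prices y_land = 6, y_seed budget = 3.
soybeans enters the basis when its profit ≥ yᵀa₃ = 6·4 + 3·3 = 33.

33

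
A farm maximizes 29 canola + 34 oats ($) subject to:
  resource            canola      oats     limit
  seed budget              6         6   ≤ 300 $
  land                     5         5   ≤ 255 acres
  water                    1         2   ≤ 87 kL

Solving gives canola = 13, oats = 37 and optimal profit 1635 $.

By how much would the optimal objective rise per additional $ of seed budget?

Check each constraint at x*: seed budget 300/300 (tight); land 250/255 (slack 5); water 87/87 (tight).
By complementary slackness, y = 0 for the non-binding constraint.
Dual feasibility on the basic columns requires 6·y_seed budget + 1·y_water = 29, 6·y_seed budget + 2·y_water = 34.
This yields shadow prices y_seed budget = 4, y_water = 5.
Shadow price of seed budget = 4.

4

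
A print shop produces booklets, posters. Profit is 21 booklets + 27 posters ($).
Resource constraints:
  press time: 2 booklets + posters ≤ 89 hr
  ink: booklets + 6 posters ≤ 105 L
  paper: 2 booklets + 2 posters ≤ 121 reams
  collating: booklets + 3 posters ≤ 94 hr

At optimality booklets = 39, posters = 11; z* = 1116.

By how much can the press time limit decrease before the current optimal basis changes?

Binding constraints: press time, ink. The basis is B = [[2,1],[1,6]] with det 11.
Per unit decrease in press time, x* moves by d = (-0.5455, 0.0909).
The basis stays optimal until booklets reaches 0; allowable decrease = 71.5 hr.

71.5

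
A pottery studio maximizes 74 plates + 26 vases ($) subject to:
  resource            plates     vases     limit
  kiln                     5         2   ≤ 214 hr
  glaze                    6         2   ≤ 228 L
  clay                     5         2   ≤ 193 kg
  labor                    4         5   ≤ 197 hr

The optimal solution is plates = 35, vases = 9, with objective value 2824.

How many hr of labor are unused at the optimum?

labor used = 4·35 + 5·9 = 185; slack = 197 − 185 = 12.

12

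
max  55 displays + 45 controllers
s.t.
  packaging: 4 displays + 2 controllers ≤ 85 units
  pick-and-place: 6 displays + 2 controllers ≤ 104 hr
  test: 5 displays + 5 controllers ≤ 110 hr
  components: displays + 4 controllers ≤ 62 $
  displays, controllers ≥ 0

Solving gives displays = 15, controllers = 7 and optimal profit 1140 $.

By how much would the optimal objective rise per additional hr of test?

8

At the optimum: packaging uses 74 of 85 (slack = 11); pick-and-place uses 104 of 104 (binding); test uses 110 of 110 (binding); components uses 43 of 62 (slack = 19).
Since packaging, components are not tight, their duals are 0.
Dual feasibility on the basic columns requires 6·y_pick-and-place + 5·y_test = 55, 2·y_pick-and-place + 5·y_test = 45.
Solving: y_pick-and-place = 2.5, y_test = 8.
Shadow price of test = 8.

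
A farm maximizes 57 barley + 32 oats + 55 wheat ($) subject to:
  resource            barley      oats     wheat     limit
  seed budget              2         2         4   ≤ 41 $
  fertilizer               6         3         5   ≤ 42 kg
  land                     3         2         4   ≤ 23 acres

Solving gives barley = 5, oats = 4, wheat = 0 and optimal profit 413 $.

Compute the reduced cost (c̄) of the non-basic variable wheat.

-3

At the optimum: seed budget uses 18 of 41 (slack = 23); fertilizer uses 42 of 42 (binding); land uses 23 of 23 (binding).
Since seed budget is not tight, its dual is 0.
Dual feasibility on the basic columns requires 6·y_fertilizer + 3·y_land = 57, 3·y_fertilizer + 2·y_land = 32.
This yields shadow prices y_fertilizer = 6, y_land = 7.
Reduced cost of wheat: c₃ − yᵀa₃ = 55 − (6·5 + 7·4) = 55 − 58 = -3.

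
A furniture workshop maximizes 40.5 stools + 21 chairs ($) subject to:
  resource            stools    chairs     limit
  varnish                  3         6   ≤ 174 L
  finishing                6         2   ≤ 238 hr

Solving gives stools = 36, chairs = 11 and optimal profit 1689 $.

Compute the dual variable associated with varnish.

1.5

Both varnish and finishing are binding at x*.
The binding rows give the dual system: 3·y_varnish + 6·y_finishing = 40.5 and 6·y_varnish + 2·y_finishing = 21.
→ y_varnish = 1.5 and y_finishing = 6.
Shadow price of varnish = 1.5.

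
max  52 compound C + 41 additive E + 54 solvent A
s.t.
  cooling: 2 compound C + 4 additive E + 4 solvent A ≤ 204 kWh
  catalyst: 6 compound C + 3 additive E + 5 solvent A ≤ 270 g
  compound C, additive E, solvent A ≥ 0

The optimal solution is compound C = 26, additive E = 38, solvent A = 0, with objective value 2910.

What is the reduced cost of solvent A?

-1

Both cooling and catalyst are binding at x*.
Dual feasibility on the basic columns requires 2·y_cooling + 6·y_catalyst = 52, 4·y_cooling + 3·y_catalyst = 41.
This yields shadow prices y_cooling = 5, y_catalyst = 7.
Reduced cost of solvent A: c₃ − yᵀa₃ = 54 − (5·4 + 7·5) = 54 − 55 = -1.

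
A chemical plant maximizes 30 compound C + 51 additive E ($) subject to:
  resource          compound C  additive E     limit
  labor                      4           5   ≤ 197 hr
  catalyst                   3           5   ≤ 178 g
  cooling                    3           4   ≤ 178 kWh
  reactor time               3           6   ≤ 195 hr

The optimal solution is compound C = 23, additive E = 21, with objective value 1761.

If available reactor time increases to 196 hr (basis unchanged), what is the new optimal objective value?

Check each constraint at x*: labor 197/197 (tight); catalyst 174/178 (slack 4); cooling 153/178 (slack 25); reactor time 195/195 (tight).
By complementary slackness, y = 0 for the non-binding constraints.
From A_Bᵀ y = c: 4·y_labor + 3·y_reactor time = 30; 5·y_labor + 6·y_reactor time = 51.
This yields shadow prices y_labor = 3, y_reactor time = 6.
Δz = y_reactor time·Δb = 6 × (1) = 6, so new z* = 1761 + 6 = 1767.

1767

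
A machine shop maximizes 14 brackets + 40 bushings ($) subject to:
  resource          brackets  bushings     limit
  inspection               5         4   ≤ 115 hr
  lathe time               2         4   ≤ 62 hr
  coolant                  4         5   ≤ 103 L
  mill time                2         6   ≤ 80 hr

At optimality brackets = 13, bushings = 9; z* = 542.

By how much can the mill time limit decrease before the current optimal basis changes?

Binding constraints: lathe time, mill time. The basis is B = [[2,4],[2,6]] with det 4.
Per unit decrease in mill time, x* moves by d = (1, -0.5).
The basis stays optimal until coolant becomes binding; allowable decrease = 4 hr.

4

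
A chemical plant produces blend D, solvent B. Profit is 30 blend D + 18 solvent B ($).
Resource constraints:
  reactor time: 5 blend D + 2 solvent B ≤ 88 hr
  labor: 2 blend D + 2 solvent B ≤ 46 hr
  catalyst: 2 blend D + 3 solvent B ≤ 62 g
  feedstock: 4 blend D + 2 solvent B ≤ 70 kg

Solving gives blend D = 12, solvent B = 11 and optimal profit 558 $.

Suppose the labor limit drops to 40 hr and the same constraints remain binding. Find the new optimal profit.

At the optimum: reactor time uses 82 of 88 (slack = 6); labor uses 46 of 46 (binding); catalyst uses 57 of 62 (slack = 5); feedstock uses 70 of 70 (binding).
Slack constraints have shadow price 0 (complementary slackness).
From A_Bᵀ y = c: 2·y_labor + 4·y_feedstock = 30; 2·y_labor + 2·y_feedstock = 18.
→ y_labor = 3 and y_feedstock = 6.
Δz = y_labor·Δb = 3 × (-6) = -18, so new z* = 558 − 18 = 540.

540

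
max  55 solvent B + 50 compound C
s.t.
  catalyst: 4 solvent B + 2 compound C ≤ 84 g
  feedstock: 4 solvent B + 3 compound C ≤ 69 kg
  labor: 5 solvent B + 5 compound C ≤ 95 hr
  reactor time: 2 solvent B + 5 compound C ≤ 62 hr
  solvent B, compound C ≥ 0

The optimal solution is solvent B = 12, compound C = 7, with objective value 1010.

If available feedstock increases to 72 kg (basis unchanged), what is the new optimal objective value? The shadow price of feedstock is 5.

Δb = 3, so new z* = 1010 + (5)·(3) = 1010 + 15 = 1025.

1025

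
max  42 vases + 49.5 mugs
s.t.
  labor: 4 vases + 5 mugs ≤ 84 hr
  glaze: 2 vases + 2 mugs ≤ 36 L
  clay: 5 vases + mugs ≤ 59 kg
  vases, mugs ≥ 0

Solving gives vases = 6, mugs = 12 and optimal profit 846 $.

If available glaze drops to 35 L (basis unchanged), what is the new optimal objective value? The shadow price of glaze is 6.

Δb = -1, so new z* = 846 + (6)·(-1) = 846 − 6 = 840.

840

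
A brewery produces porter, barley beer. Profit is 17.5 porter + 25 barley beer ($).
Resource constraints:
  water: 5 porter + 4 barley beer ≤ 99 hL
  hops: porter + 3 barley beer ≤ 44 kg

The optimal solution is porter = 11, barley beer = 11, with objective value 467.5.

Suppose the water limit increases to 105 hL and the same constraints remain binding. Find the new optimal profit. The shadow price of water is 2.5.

Δb = 6, so new z* = 467.5 + (2.5)·(6) = 467.5 + 15 = 482.5.

482.5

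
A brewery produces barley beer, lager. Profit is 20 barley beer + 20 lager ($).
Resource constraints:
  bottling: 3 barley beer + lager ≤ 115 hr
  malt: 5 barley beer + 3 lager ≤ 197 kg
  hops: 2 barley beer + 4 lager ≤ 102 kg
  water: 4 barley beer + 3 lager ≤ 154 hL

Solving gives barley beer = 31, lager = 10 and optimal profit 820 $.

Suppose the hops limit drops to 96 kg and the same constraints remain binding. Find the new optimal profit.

808

Binding: hops and water. Non-binding: bottling (12 unused), malt (12 unused).
Slack constraints have shadow price 0 (complementary slackness).
From A_Bᵀ y = c: 2·y_hops + 4·y_water = 20; 4·y_hops + 3·y_water = 20.
This yields shadow prices y_hops = 2, y_water = 4.
Δz = y_hops·Δb = 2 × (-6) = -12, so new z* = 820 − 12 = 808.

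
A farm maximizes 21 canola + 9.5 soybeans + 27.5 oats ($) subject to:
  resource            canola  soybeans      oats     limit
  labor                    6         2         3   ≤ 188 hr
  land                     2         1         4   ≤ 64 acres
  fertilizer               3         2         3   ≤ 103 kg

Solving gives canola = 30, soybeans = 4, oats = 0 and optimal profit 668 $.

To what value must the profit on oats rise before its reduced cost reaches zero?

33

Check each constraint at x*: labor 188/188 (tight); land 64/64 (tight); fertilizer 98/103 (slack 5).
Slack constraints have shadow price 0 (complementary slackness).
Dual feasibility on the basic columns requires 6·y_labor + 2·y_land = 21, 2·y_labor + 1·y_land = 9.5.
Solving: y_labor = 1, y_land = 7.5.
oats enters the basis when its profit ≥ yᵀa₃ = 1·3 + 7.5·4 = 33.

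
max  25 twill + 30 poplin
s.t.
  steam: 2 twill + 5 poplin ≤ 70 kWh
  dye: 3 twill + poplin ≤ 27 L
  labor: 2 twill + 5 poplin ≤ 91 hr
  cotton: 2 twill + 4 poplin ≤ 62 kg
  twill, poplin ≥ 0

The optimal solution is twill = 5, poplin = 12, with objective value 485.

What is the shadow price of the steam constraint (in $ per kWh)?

At the optimum: steam uses 70 of 70 (binding); dye uses 27 of 27 (binding); labor uses 70 of 91 (slack = 21); cotton uses 58 of 62 (slack = 4).
By complementary slackness, y = 0 for the non-binding constraints.
The binding rows give the dual system: 2·y_steam + 3·y_dye = 25 and 5·y_steam + 1·y_dye = 30.
This yields shadow prices y_steam = 5, y_dye = 5.
Shadow price of steam = 5.

5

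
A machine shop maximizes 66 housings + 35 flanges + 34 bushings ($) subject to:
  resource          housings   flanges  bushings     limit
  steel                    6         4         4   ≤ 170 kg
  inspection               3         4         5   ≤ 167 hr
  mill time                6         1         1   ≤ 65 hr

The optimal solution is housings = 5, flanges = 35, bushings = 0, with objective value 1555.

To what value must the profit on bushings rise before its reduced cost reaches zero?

35

Check each constraint at x*: steel 170/170 (tight); inspection 155/167 (slack 12); mill time 65/65 (tight).
By complementary slackness, y = 0 for the non-binding constraint.
Dual feasibility on the basic columns requires 6·y_steel + 6·y_mill time = 66, 4·y_steel + 1·y_mill time = 35.
→ y_steel = 8 and y_mill time = 3.
bushings enters the basis when its profit ≥ yᵀa₃ = 8·4 + 3·1 = 35.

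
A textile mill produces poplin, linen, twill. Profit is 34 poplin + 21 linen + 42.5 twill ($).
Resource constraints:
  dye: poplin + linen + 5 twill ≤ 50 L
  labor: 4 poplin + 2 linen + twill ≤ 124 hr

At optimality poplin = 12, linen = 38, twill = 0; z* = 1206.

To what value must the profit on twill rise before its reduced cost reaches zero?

At the optimum: dye uses 50 of 50 (binding); labor uses 124 of 124 (binding).
From A_Bᵀ y = c: 1·y_dye + 4·y_labor = 34; 1·y_dye + 2·y_labor = 21.
→ y_dye = 8 and y_labor = 6.5.
twill enters the basis when its profit ≥ yᵀa₃ = 8·5 + 6.5·1 = 46.5.

46.5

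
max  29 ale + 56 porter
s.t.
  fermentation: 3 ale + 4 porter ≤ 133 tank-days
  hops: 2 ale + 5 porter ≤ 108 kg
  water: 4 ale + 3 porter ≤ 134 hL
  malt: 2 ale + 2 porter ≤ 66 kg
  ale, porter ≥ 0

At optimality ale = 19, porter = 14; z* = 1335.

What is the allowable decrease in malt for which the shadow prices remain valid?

22.8

Binding constraints: hops, malt. The basis is B = [[2,5],[2,2]] with det -6.
Per unit decrease in malt, x* moves by d = (-0.8333, 0.3333).
The basis stays optimal until ale reaches 0; allowable decrease = 22.8 kg.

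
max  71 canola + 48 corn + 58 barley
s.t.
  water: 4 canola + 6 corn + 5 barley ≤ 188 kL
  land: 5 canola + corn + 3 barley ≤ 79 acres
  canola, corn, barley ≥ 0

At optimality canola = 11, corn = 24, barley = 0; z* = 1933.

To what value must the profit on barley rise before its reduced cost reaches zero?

At the optimum: water uses 188 of 188 (binding); land uses 79 of 79 (binding).
The binding rows give the dual system: 4·y_water + 5·y_land = 71 and 6·y_water + 1·y_land = 48.
→ y_water = 6.5 and y_land = 9.
barley enters the basis when its profit ≥ yᵀa₃ = 6.5·5 + 9·3 = 59.5.

59.5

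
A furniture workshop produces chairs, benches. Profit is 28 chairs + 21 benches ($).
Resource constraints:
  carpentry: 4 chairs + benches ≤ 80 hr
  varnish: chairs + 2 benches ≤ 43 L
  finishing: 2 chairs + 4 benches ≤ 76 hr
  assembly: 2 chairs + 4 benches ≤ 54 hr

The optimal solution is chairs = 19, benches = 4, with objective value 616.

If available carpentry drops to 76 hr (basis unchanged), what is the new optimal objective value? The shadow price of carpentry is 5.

Δb = -4, so new z* = 616 + (5)·(-4) = 616 − 20 = 596.

596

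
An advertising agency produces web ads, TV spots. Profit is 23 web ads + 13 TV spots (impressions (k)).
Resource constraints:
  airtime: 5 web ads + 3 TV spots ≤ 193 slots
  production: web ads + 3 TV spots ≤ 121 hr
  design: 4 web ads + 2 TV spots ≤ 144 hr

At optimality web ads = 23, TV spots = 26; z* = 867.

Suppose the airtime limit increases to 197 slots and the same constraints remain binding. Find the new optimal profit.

At the optimum: airtime uses 193 of 193 (binding); production uses 101 of 121 (slack = 20); design uses 144 of 144 (binding).
Slack constraints have shadow price 0 (complementary slackness).
From A_Bᵀ y = c: 5·y_airtime + 4·y_design = 23; 3·y_airtime + 2·y_design = 13.
Solving: y_airtime = 3, y_design = 2.
Δz = y_airtime·Δb = 3 × (4) = 12, so new z* = 867 + 12 = 879.

879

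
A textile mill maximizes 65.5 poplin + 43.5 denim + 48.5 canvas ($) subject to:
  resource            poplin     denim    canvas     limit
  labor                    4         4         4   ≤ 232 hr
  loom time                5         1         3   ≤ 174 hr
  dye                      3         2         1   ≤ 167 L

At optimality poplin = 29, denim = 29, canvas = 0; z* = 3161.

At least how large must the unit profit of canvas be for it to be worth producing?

54.5

Binding: labor and loom time. Non-binding: dye (22 unused).
Since dye is not tight, its dual is 0.
From A_Bᵀ y = c: 4·y_labor + 5·y_loom time = 65.5; 4·y_labor + 1·y_loom time = 43.5.
This yields shadow prices y_labor = 9.5, y_loom time = 5.5.
canvas enters the basis when its profit ≥ yᵀa₃ = 9.5·4 + 5.5·3 = 54.5.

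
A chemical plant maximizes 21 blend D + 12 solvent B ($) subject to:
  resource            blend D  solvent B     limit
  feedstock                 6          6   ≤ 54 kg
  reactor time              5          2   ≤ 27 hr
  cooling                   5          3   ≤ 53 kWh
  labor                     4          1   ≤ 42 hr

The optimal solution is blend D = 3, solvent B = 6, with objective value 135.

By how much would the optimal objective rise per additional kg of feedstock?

Binding: feedstock and reactor time. Non-binding: cooling (20 unused), labor (24 unused).
Slack constraints have shadow price 0 (complementary slackness).
Dual feasibility on the basic columns requires 6·y_feedstock + 5·y_reactor time = 21, 6·y_feedstock + 2·y_reactor time = 12.
→ y_feedstock = 1 and y_reactor time = 3.
Shadow price of feedstock = 1.

1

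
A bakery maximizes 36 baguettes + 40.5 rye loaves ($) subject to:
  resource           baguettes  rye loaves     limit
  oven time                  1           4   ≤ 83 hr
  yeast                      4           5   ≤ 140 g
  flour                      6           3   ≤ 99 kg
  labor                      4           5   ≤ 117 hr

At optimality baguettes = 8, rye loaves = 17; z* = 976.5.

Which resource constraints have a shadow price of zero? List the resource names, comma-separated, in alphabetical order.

oven time: 76/83 (slack 7)
yeast: 117/140 (slack 23)
flour: 99/99 (binding)
labor: 117/117 (binding)
By complementary slackness, a constraint with positive slack has shadow price 0 → oven time, yeast.

oven time, yeast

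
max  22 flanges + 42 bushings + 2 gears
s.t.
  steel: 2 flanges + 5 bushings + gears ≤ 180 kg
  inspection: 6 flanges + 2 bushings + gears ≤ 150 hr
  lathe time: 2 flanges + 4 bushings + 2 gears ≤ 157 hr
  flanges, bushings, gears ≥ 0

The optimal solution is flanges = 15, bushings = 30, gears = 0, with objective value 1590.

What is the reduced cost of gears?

Binding: steel and inspection. Non-binding: lathe time (7 unused).
Since lathe time is not tight, its dual is 0.
Dual feasibility on the basic columns requires 2·y_steel + 6·y_inspection = 22, 5·y_steel + 2·y_inspection = 42.
→ y_steel = 8 and y_inspection = 1.
Reduced cost of gears: c₃ − yᵀa₃ = 2 − (8·1 + 1·1) = 2 − 9 = -7.

-7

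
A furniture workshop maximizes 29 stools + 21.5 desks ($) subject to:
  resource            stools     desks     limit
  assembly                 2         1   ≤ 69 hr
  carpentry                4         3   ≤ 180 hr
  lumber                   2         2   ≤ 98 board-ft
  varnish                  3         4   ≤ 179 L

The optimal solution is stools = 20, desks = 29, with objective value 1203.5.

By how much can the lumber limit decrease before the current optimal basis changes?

Binding constraints: assembly, lumber. The basis is B = [[2,1],[2,2]] with det 2.
Per unit decrease in lumber, x* moves by d = (0.5, -1).
The basis stays optimal until desks reaches 0; allowable decrease = 29 board-ft.

29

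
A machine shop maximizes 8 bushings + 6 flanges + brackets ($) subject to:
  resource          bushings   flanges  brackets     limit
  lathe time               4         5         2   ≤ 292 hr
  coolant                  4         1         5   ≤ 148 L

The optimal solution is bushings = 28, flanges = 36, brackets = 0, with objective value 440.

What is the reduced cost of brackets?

-6

At the optimum: lathe time uses 292 of 292 (binding); coolant uses 148 of 148 (binding).
The binding rows give the dual system: 4·y_lathe time + 4·y_coolant = 8 and 5·y_lathe time + 1·y_coolant = 6.
Solving: y_lathe time = 1, y_coolant = 1.
Reduced cost of brackets: c₃ − yᵀa₃ = 1 − (1·2 + 1·5) = 1 − 7 = -6.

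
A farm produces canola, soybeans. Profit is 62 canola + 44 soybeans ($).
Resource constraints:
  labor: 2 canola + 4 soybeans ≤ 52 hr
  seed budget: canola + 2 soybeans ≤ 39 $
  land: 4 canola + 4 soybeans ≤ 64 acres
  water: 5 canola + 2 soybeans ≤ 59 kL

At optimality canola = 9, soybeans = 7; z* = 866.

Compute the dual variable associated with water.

Binding: land and water. Non-binding: labor (6 unused), seed budget (16 unused).
By complementary slackness, y = 0 for the non-binding constraints.
Dual feasibility on the basic columns requires 4·y_land + 5·y_water = 62, 4·y_land + 2·y_water = 44.
→ y_land = 8 and y_water = 6.
Shadow price of water = 6.

6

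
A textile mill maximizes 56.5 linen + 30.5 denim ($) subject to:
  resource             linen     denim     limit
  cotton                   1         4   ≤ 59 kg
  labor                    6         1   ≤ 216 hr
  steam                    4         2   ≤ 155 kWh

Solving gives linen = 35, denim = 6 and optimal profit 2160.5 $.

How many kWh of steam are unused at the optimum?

3

steam used = 4·35 + 2·6 = 152; slack = 155 − 152 = 3.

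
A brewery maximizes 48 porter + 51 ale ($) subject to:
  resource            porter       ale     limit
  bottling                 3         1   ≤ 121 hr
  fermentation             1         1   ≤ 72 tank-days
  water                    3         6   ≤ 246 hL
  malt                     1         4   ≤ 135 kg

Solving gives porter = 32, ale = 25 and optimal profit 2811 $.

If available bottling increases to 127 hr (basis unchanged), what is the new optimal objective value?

2865

At the optimum: bottling uses 121 of 121 (binding); fermentation uses 57 of 72 (slack = 15); water uses 246 of 246 (binding); malt uses 132 of 135 (slack = 3).
Slack constraints have shadow price 0 (complementary slackness).
From A_Bᵀ y = c: 3·y_bottling + 3·y_water = 48; 1·y_bottling + 6·y_water = 51.
→ y_bottling = 9 and y_water = 7.
Δz = y_bottling·Δb = 9 × (6) = 54, so new z* = 2811 + 54 = 2865.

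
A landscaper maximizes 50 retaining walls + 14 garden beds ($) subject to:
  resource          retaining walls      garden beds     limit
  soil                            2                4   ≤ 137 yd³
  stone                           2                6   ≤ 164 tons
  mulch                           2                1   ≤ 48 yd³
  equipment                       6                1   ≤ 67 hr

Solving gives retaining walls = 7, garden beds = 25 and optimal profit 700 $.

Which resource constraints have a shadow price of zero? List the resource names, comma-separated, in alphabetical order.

soil: 114/137 (slack 23)
stone: 164/164 (binding)
mulch: 39/48 (slack 9)
equipment: 67/67 (binding)
By complementary slackness, a constraint with positive slack has shadow price 0 → mulch, soil.

mulch, soil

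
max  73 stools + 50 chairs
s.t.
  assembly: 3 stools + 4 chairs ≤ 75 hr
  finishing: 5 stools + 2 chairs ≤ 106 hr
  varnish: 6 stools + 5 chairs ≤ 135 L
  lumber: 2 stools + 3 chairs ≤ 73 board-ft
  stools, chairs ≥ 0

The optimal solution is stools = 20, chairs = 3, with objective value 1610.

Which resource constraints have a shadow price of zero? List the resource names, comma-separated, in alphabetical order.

assembly: 72/75 (slack 3)
finishing: 106/106 (binding)
varnish: 135/135 (binding)
lumber: 49/73 (slack 24)
By complementary slackness, a constraint with positive slack has shadow price 0 → assembly, lumber.

assembly, lumber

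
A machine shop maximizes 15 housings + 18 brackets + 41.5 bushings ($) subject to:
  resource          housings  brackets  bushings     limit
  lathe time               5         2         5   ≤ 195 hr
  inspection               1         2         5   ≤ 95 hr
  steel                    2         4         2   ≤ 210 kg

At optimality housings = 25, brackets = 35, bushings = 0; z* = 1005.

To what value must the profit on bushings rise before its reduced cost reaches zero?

45

Binding: lathe time and inspection. Non-binding: steel (20 unused).
Slack constraints have shadow price 0 (complementary slackness).
The binding rows give the dual system: 5·y_lathe time + 1·y_inspection = 15 and 2·y_lathe time + 2·y_inspection = 18.
This yields shadow prices y_lathe time = 1.5, y_inspection = 7.5.
bushings enters the basis when its profit ≥ yᵀa₃ = 1.5·5 + 7.5·5 = 45.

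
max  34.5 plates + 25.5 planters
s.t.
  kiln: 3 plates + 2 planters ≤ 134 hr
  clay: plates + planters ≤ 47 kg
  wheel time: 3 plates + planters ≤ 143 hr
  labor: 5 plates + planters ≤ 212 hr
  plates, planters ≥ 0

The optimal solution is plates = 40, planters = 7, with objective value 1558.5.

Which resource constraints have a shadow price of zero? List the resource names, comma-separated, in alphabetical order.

kiln: 134/134 (binding)
clay: 47/47 (binding)
wheel time: 127/143 (slack 16)
labor: 207/212 (slack 5)
By complementary slackness, a constraint with positive slack has shadow price 0 → labor, wheel time.

labor, wheel time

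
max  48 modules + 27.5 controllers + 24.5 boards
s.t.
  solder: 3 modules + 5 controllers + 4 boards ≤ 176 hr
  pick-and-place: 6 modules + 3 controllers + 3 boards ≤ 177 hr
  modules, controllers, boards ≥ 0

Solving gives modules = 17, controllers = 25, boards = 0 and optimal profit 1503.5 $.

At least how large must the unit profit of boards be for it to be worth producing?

26.5

Both solder and pick-and-place are binding at x*.
From A_Bᵀ y = c: 3·y_solder + 6·y_pick-and-place = 48; 5·y_solder + 3·y_pick-and-place = 27.5.
→ y_solder = 1 and y_pick-and-place = 7.5.
boards enters the basis when its profit ≥ yᵀa₃ = 1·4 + 7.5·3 = 26.5.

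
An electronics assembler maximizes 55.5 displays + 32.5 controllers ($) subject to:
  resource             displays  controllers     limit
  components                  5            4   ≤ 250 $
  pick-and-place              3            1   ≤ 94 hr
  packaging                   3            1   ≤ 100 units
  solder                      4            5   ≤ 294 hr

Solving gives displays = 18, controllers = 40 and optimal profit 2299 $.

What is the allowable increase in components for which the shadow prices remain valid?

Binding constraints: components, pick-and-place. The basis is B = [[5,4],[3,1]] with det -7.
Per unit increase in components, x* moves by d = (-0.1429, 0.4286).
The basis stays optimal until solder becomes binding; allowable increase = 14 $.

14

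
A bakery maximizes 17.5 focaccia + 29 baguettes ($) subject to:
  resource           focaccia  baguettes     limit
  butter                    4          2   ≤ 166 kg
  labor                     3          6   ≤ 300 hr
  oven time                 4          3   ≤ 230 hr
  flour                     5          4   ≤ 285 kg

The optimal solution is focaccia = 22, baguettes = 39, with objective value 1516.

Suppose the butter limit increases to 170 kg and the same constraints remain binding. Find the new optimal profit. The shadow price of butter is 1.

Δb = 4, so new z* = 1516 + (1)·(4) = 1516 + 4 = 1520.

1520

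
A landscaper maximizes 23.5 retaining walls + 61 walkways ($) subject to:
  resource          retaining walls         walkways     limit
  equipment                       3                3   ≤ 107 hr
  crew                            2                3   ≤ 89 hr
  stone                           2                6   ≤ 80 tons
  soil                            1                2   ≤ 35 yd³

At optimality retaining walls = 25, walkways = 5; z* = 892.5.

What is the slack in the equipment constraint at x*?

equipment used = 3·25 + 3·5 = 90; slack = 107 − 90 = 17.

17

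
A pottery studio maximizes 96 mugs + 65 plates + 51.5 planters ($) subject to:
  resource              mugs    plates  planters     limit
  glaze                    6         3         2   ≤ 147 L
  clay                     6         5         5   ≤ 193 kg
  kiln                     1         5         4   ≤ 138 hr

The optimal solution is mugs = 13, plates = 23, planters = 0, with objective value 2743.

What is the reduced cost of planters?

-6

Binding: glaze and clay. Non-binding: kiln (10 unused).
Slack constraints have shadow price 0 (complementary slackness).
Dual feasibility on the basic columns requires 6·y_glaze + 6·y_clay = 96, 3·y_glaze + 5·y_clay = 65.
→ y_glaze = 7.5 and y_clay = 8.5.
Reduced cost of planters: c₃ − yᵀa₃ = 51.5 − (7.5·2 + 8.5·5) = 51.5 − 57.5 = -6.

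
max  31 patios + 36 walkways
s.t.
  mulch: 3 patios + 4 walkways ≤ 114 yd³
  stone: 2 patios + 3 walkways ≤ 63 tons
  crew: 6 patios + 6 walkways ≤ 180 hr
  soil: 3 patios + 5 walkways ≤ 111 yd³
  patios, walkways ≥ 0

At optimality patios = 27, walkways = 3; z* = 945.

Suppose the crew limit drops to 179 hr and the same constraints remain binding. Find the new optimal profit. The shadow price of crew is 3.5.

941.5

Δb = -1, so new z* = 945 + (3.5)·(-1) = 945 − 3.5 = 941.5.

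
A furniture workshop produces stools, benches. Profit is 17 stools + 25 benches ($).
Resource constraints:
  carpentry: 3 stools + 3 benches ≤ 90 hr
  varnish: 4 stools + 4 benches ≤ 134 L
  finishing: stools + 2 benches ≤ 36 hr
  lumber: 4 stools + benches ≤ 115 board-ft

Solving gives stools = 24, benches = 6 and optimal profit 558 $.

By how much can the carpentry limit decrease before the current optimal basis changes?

Binding constraints: carpentry, finishing. The basis is B = [[3,3],[1,2]] with det 3.
Per unit decrease in carpentry, x* moves by d = (-0.6667, 0.3333).
The basis stays optimal until stools reaches 0; allowable decrease = 36 hr.

36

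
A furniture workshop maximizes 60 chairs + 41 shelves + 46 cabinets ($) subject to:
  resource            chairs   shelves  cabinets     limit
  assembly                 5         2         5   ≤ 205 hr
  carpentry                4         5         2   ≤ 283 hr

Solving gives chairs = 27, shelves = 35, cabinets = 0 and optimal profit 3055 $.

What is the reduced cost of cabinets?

Both assembly and carpentry are binding at x*.
From A_Bᵀ y = c: 5·y_assembly + 4·y_carpentry = 60; 2·y_assembly + 5·y_carpentry = 41.
Solving: y_assembly = 8, y_carpentry = 5.
Reduced cost of cabinets: c₃ − yᵀa₃ = 46 − (8·5 + 5·2) = 46 − 50 = -4.

-4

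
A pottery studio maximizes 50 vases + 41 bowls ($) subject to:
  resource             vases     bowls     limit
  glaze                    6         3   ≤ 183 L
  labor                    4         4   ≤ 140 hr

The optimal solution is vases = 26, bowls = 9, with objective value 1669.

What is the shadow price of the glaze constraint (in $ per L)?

Check each constraint at x*: glaze 183/183 (tight); labor 140/140 (tight).
The binding rows give the dual system: 6·y_glaze + 4·y_labor = 50 and 3·y_glaze + 4·y_labor = 41.
This yields shadow prices y_glaze = 3, y_labor = 8.
Shadow price of glaze = 3.

3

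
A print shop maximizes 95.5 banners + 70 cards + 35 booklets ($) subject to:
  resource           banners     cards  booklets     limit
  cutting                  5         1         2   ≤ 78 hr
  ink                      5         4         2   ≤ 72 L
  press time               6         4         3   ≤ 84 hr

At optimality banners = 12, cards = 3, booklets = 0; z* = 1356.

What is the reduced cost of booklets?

Check each constraint at x*: cutting 63/78 (slack 15); ink 72/72 (tight); press time 84/84 (tight).
Slack constraints have shadow price 0 (complementary slackness).
Dual feasibility on the basic columns requires 5·y_ink + 6·y_press time = 95.5, 4·y_ink + 4·y_press time = 70.
This yields shadow prices y_ink = 9.5, y_press time = 8.
Reduced cost of booklets: c₃ − yᵀa₃ = 35 − (9.5·2 + 8·3) = 35 − 43 = -8.

-8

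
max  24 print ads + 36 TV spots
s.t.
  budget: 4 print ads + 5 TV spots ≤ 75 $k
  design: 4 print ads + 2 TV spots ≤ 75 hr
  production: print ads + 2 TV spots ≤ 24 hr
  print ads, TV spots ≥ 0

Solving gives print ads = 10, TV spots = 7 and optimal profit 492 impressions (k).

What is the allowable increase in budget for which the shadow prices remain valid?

10.5

Binding constraints: budget, production. The basis is B = [[4,5],[1,2]] with det 3.
Per unit increase in budget, x* moves by d = (0.6667, -0.3333).
The basis stays optimal until design becomes binding; allowable increase = 10.5 $k.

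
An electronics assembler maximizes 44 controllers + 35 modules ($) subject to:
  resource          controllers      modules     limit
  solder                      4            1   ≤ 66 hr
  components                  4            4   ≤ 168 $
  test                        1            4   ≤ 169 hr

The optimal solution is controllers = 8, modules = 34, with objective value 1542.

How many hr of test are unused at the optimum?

25

test used = 1·8 + 4·34 = 144; slack = 169 − 144 = 25.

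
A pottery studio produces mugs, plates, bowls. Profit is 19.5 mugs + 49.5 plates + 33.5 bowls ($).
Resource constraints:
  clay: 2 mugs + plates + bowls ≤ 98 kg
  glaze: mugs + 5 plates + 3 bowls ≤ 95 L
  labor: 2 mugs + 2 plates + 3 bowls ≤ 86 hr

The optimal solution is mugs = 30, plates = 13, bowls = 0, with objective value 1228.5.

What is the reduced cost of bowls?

-7

Check each constraint at x*: clay 73/98 (slack 25); glaze 95/95 (tight); labor 86/86 (tight).
By complementary slackness, y = 0 for the non-binding constraint.
The binding rows give the dual system: 1·y_glaze + 2·y_labor = 19.5 and 5·y_glaze + 2·y_labor = 49.5.
Solving: y_glaze = 7.5, y_labor = 6.
Reduced cost of bowls: c₃ − yᵀa₃ = 33.5 − (7.5·3 + 6·3) = 33.5 − 40.5 = -7.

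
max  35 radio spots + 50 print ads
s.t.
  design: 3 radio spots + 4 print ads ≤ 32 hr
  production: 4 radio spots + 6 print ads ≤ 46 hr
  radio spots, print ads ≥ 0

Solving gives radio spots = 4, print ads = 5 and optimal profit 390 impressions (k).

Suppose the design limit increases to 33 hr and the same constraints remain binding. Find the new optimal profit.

Check each constraint at x*: design 32/32 (tight); production 46/46 (tight).
From A_Bᵀ y = c: 3·y_design + 4·y_production = 35; 4·y_design + 6·y_production = 50.
Solving: y_design = 5, y_production = 5.
Δz = y_design·Δb = 5 × (1) = 5, so new z* = 390 + 5 = 395.

395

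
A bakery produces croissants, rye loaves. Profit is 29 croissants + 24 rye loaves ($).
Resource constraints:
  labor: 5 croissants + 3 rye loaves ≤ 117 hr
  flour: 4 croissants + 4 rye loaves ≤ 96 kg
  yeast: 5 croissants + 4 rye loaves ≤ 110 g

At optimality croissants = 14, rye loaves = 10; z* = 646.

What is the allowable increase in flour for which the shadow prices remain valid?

14

Binding constraints: flour, yeast. The basis is B = [[4,4],[5,4]] with det -4.
Per unit increase in flour, x* moves by d = (-1, 1.25).
The basis stays optimal until croissants reaches 0; allowable increase = 14 kg.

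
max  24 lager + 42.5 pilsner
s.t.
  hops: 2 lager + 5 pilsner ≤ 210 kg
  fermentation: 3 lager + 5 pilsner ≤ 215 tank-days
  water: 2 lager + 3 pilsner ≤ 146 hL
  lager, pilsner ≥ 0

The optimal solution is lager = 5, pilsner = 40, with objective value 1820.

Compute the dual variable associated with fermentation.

7

Check each constraint at x*: hops 210/210 (tight); fermentation 215/215 (tight); water 130/146 (slack 16).
Slack constraints have shadow price 0 (complementary slackness).
The binding rows give the dual system: 2·y_hops + 3·y_fermentation = 24 and 5·y_hops + 5·y_fermentation = 42.5.
→ y_hops = 1.5 and y_fermentation = 7.
Shadow price of fermentation = 7.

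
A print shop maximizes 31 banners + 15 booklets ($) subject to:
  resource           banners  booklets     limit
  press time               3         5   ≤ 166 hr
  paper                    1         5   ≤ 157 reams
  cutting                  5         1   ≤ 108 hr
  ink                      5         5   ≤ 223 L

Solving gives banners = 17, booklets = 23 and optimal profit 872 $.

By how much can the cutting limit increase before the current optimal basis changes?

Binding constraints: press time, cutting. The basis is B = [[3,5],[5,1]] with det -22.
Per unit increase in cutting, x* moves by d = (0.2273, -0.1364).
The basis stays optimal until ink becomes binding; allowable increase = 50.6 hr.

50.6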